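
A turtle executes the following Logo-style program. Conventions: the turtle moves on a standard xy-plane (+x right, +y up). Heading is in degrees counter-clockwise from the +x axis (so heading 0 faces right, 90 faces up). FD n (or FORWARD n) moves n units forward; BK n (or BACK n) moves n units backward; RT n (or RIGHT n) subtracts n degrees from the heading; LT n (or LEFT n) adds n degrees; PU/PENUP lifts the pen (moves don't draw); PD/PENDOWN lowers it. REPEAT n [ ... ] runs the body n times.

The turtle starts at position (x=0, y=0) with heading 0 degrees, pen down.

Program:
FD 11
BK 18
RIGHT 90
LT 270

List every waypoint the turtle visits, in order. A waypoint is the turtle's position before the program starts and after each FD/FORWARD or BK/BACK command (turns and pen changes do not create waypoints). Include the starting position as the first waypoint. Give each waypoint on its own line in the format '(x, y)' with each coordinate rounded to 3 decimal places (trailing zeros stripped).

Executing turtle program step by step:
Start: pos=(0,0), heading=0, pen down
FD 11: (0,0) -> (11,0) [heading=0, draw]
BK 18: (11,0) -> (-7,0) [heading=0, draw]
RT 90: heading 0 -> 270
LT 270: heading 270 -> 180
Final: pos=(-7,0), heading=180, 2 segment(s) drawn
Waypoints (3 total):
(0, 0)
(11, 0)
(-7, 0)

Answer: (0, 0)
(11, 0)
(-7, 0)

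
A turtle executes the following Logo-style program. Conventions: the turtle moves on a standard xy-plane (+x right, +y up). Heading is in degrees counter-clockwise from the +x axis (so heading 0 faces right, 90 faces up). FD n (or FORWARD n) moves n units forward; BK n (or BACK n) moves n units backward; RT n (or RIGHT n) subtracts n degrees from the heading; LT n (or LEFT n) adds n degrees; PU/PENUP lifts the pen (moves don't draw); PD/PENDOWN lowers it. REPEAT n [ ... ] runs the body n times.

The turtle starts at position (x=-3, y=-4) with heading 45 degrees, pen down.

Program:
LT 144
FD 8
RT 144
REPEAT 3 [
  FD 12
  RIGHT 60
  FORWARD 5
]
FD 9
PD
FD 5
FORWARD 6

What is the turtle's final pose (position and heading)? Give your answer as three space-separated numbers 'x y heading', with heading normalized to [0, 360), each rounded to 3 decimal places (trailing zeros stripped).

Answer: 0.727 -35.265 225

Derivation:
Executing turtle program step by step:
Start: pos=(-3,-4), heading=45, pen down
LT 144: heading 45 -> 189
FD 8: (-3,-4) -> (-10.902,-5.251) [heading=189, draw]
RT 144: heading 189 -> 45
REPEAT 3 [
  -- iteration 1/3 --
  FD 12: (-10.902,-5.251) -> (-2.416,3.234) [heading=45, draw]
  RT 60: heading 45 -> 345
  FD 5: (-2.416,3.234) -> (2.413,1.94) [heading=345, draw]
  -- iteration 2/3 --
  FD 12: (2.413,1.94) -> (14.005,-1.166) [heading=345, draw]
  RT 60: heading 345 -> 285
  FD 5: (14.005,-1.166) -> (15.299,-5.996) [heading=285, draw]
  -- iteration 3/3 --
  FD 12: (15.299,-5.996) -> (18.404,-17.587) [heading=285, draw]
  RT 60: heading 285 -> 225
  FD 5: (18.404,-17.587) -> (14.869,-21.122) [heading=225, draw]
]
FD 9: (14.869,-21.122) -> (8.505,-27.486) [heading=225, draw]
PD: pen down
FD 5: (8.505,-27.486) -> (4.969,-31.022) [heading=225, draw]
FD 6: (4.969,-31.022) -> (0.727,-35.265) [heading=225, draw]
Final: pos=(0.727,-35.265), heading=225, 10 segment(s) drawn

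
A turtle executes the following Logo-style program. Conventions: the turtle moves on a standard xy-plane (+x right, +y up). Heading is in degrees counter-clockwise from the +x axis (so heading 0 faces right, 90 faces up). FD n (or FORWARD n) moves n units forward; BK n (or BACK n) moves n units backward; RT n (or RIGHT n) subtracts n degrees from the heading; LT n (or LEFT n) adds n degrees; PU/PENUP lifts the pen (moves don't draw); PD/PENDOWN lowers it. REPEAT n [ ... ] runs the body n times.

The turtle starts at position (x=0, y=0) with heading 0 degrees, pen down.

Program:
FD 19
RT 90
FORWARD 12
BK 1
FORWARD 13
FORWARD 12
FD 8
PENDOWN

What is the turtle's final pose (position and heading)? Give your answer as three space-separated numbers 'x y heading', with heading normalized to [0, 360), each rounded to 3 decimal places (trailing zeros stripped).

Answer: 19 -44 270

Derivation:
Executing turtle program step by step:
Start: pos=(0,0), heading=0, pen down
FD 19: (0,0) -> (19,0) [heading=0, draw]
RT 90: heading 0 -> 270
FD 12: (19,0) -> (19,-12) [heading=270, draw]
BK 1: (19,-12) -> (19,-11) [heading=270, draw]
FD 13: (19,-11) -> (19,-24) [heading=270, draw]
FD 12: (19,-24) -> (19,-36) [heading=270, draw]
FD 8: (19,-36) -> (19,-44) [heading=270, draw]
PD: pen down
Final: pos=(19,-44), heading=270, 6 segment(s) drawn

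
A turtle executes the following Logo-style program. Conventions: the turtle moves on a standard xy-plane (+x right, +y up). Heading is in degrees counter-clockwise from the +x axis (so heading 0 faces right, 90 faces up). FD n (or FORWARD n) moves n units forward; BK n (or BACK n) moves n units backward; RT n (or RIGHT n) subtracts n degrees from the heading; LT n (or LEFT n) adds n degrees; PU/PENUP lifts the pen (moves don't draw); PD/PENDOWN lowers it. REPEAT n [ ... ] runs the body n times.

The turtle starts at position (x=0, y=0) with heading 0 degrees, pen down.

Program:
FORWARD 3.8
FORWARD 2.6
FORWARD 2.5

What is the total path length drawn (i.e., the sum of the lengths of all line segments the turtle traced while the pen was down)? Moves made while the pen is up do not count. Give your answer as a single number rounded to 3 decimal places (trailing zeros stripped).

Executing turtle program step by step:
Start: pos=(0,0), heading=0, pen down
FD 3.8: (0,0) -> (3.8,0) [heading=0, draw]
FD 2.6: (3.8,0) -> (6.4,0) [heading=0, draw]
FD 2.5: (6.4,0) -> (8.9,0) [heading=0, draw]
Final: pos=(8.9,0), heading=0, 3 segment(s) drawn

Segment lengths:
  seg 1: (0,0) -> (3.8,0), length = 3.8
  seg 2: (3.8,0) -> (6.4,0), length = 2.6
  seg 3: (6.4,0) -> (8.9,0), length = 2.5
Total = 8.9

Answer: 8.9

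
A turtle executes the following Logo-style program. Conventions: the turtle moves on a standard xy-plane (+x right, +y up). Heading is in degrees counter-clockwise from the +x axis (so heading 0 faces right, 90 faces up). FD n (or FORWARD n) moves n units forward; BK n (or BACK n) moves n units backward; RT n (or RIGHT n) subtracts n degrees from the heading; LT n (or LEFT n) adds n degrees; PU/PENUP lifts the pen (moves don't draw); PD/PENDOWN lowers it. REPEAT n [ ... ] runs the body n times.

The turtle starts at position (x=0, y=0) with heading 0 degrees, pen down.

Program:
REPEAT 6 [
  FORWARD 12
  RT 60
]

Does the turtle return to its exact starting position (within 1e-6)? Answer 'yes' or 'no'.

Answer: yes

Derivation:
Executing turtle program step by step:
Start: pos=(0,0), heading=0, pen down
REPEAT 6 [
  -- iteration 1/6 --
  FD 12: (0,0) -> (12,0) [heading=0, draw]
  RT 60: heading 0 -> 300
  -- iteration 2/6 --
  FD 12: (12,0) -> (18,-10.392) [heading=300, draw]
  RT 60: heading 300 -> 240
  -- iteration 3/6 --
  FD 12: (18,-10.392) -> (12,-20.785) [heading=240, draw]
  RT 60: heading 240 -> 180
  -- iteration 4/6 --
  FD 12: (12,-20.785) -> (0,-20.785) [heading=180, draw]
  RT 60: heading 180 -> 120
  -- iteration 5/6 --
  FD 12: (0,-20.785) -> (-6,-10.392) [heading=120, draw]
  RT 60: heading 120 -> 60
  -- iteration 6/6 --
  FD 12: (-6,-10.392) -> (0,0) [heading=60, draw]
  RT 60: heading 60 -> 0
]
Final: pos=(0,0), heading=0, 6 segment(s) drawn

Start position: (0, 0)
Final position: (0, 0)
Distance = 0; < 1e-6 -> CLOSED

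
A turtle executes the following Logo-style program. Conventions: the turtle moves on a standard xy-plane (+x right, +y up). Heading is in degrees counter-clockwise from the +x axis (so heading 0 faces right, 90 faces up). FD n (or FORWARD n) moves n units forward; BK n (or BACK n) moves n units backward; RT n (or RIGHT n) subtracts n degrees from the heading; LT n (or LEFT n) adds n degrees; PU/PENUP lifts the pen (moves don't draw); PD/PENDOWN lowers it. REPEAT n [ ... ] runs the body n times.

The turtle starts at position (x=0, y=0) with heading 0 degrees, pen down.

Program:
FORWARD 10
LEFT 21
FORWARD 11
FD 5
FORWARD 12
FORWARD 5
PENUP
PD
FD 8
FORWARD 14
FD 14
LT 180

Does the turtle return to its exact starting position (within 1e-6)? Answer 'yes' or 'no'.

Executing turtle program step by step:
Start: pos=(0,0), heading=0, pen down
FD 10: (0,0) -> (10,0) [heading=0, draw]
LT 21: heading 0 -> 21
FD 11: (10,0) -> (20.269,3.942) [heading=21, draw]
FD 5: (20.269,3.942) -> (24.937,5.734) [heading=21, draw]
FD 12: (24.937,5.734) -> (36.14,10.034) [heading=21, draw]
FD 5: (36.14,10.034) -> (40.808,11.826) [heading=21, draw]
PU: pen up
PD: pen down
FD 8: (40.808,11.826) -> (48.277,14.693) [heading=21, draw]
FD 14: (48.277,14.693) -> (61.347,19.71) [heading=21, draw]
FD 14: (61.347,19.71) -> (74.417,24.727) [heading=21, draw]
LT 180: heading 21 -> 201
Final: pos=(74.417,24.727), heading=201, 8 segment(s) drawn

Start position: (0, 0)
Final position: (74.417, 24.727)
Distance = 78.418; >= 1e-6 -> NOT closed

Answer: no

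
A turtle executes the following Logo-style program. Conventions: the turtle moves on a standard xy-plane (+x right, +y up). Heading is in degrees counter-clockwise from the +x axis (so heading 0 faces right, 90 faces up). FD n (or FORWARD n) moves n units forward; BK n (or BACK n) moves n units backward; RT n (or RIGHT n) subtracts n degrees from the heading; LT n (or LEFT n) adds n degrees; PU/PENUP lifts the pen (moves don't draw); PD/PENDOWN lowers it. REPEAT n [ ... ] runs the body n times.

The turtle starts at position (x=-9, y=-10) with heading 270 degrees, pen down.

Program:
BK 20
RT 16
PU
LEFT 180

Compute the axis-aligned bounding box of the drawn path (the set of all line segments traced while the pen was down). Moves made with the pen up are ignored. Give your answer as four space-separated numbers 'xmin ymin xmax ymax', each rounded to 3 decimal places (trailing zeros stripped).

Executing turtle program step by step:
Start: pos=(-9,-10), heading=270, pen down
BK 20: (-9,-10) -> (-9,10) [heading=270, draw]
RT 16: heading 270 -> 254
PU: pen up
LT 180: heading 254 -> 74
Final: pos=(-9,10), heading=74, 1 segment(s) drawn

Segment endpoints: x in {-9, -9}, y in {-10, 10}
xmin=-9, ymin=-10, xmax=-9, ymax=10

Answer: -9 -10 -9 10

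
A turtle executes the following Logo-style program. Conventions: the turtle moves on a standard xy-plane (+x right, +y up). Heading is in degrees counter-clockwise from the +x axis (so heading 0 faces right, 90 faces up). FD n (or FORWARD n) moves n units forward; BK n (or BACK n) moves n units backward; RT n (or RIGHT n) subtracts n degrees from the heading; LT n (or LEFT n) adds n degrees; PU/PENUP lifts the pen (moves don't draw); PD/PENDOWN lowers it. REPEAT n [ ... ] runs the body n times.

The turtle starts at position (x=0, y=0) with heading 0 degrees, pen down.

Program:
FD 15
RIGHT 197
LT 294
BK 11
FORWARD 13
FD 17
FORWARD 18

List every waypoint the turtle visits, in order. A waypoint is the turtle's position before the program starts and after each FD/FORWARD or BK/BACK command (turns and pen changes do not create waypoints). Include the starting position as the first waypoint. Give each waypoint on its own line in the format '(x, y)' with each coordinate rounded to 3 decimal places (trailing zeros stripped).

Executing turtle program step by step:
Start: pos=(0,0), heading=0, pen down
FD 15: (0,0) -> (15,0) [heading=0, draw]
RT 197: heading 0 -> 163
LT 294: heading 163 -> 97
BK 11: (15,0) -> (16.341,-10.918) [heading=97, draw]
FD 13: (16.341,-10.918) -> (14.756,1.985) [heading=97, draw]
FD 17: (14.756,1.985) -> (12.684,18.858) [heading=97, draw]
FD 18: (12.684,18.858) -> (10.491,36.724) [heading=97, draw]
Final: pos=(10.491,36.724), heading=97, 5 segment(s) drawn
Waypoints (6 total):
(0, 0)
(15, 0)
(16.341, -10.918)
(14.756, 1.985)
(12.684, 18.858)
(10.491, 36.724)

Answer: (0, 0)
(15, 0)
(16.341, -10.918)
(14.756, 1.985)
(12.684, 18.858)
(10.491, 36.724)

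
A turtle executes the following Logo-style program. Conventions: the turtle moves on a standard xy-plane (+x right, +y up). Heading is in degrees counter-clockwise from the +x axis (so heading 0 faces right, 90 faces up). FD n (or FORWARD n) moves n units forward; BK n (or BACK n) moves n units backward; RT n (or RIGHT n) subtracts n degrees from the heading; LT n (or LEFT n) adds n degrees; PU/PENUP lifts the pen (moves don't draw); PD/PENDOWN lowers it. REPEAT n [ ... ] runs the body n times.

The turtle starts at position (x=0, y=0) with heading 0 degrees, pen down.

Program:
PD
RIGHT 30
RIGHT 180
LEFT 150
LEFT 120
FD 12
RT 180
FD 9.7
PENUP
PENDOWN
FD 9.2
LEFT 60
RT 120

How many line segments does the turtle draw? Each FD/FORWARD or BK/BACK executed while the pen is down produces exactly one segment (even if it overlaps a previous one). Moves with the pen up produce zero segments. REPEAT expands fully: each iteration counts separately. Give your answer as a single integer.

Answer: 3

Derivation:
Executing turtle program step by step:
Start: pos=(0,0), heading=0, pen down
PD: pen down
RT 30: heading 0 -> 330
RT 180: heading 330 -> 150
LT 150: heading 150 -> 300
LT 120: heading 300 -> 60
FD 12: (0,0) -> (6,10.392) [heading=60, draw]
RT 180: heading 60 -> 240
FD 9.7: (6,10.392) -> (1.15,1.992) [heading=240, draw]
PU: pen up
PD: pen down
FD 9.2: (1.15,1.992) -> (-3.45,-5.976) [heading=240, draw]
LT 60: heading 240 -> 300
RT 120: heading 300 -> 180
Final: pos=(-3.45,-5.976), heading=180, 3 segment(s) drawn
Segments drawn: 3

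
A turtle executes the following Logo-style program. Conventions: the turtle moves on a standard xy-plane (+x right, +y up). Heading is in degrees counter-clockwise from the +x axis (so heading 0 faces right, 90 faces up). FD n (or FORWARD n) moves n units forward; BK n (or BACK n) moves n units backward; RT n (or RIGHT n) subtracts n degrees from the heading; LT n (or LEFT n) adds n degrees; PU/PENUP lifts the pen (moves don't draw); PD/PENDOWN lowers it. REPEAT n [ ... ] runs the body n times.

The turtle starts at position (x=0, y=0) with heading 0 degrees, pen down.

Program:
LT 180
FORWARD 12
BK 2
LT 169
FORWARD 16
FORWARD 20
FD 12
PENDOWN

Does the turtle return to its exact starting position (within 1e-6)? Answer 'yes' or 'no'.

Answer: no

Derivation:
Executing turtle program step by step:
Start: pos=(0,0), heading=0, pen down
LT 180: heading 0 -> 180
FD 12: (0,0) -> (-12,0) [heading=180, draw]
BK 2: (-12,0) -> (-10,0) [heading=180, draw]
LT 169: heading 180 -> 349
FD 16: (-10,0) -> (5.706,-3.053) [heading=349, draw]
FD 20: (5.706,-3.053) -> (25.339,-6.869) [heading=349, draw]
FD 12: (25.339,-6.869) -> (37.118,-9.159) [heading=349, draw]
PD: pen down
Final: pos=(37.118,-9.159), heading=349, 5 segment(s) drawn

Start position: (0, 0)
Final position: (37.118, -9.159)
Distance = 38.231; >= 1e-6 -> NOT closed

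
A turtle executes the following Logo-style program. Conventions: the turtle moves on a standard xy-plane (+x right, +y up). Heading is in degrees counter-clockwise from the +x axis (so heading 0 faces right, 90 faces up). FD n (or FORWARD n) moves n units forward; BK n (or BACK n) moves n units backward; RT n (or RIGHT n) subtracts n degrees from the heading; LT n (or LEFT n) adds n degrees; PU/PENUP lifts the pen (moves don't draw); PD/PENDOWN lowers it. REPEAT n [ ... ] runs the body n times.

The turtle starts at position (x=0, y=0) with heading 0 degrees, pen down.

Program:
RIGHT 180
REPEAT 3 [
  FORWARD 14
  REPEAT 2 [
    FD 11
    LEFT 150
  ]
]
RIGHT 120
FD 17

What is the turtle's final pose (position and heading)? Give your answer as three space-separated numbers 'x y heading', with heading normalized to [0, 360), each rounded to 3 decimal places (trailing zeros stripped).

Answer: -33.5 6.579 240

Derivation:
Executing turtle program step by step:
Start: pos=(0,0), heading=0, pen down
RT 180: heading 0 -> 180
REPEAT 3 [
  -- iteration 1/3 --
  FD 14: (0,0) -> (-14,0) [heading=180, draw]
  REPEAT 2 [
    -- iteration 1/2 --
    FD 11: (-14,0) -> (-25,0) [heading=180, draw]
    LT 150: heading 180 -> 330
    -- iteration 2/2 --
    FD 11: (-25,0) -> (-15.474,-5.5) [heading=330, draw]
    LT 150: heading 330 -> 120
  ]
  -- iteration 2/3 --
  FD 14: (-15.474,-5.5) -> (-22.474,6.624) [heading=120, draw]
  REPEAT 2 [
    -- iteration 1/2 --
    FD 11: (-22.474,6.624) -> (-27.974,16.151) [heading=120, draw]
    LT 150: heading 120 -> 270
    -- iteration 2/2 --
    FD 11: (-27.974,16.151) -> (-27.974,5.151) [heading=270, draw]
    LT 150: heading 270 -> 60
  ]
  -- iteration 3/3 --
  FD 14: (-27.974,5.151) -> (-20.974,17.275) [heading=60, draw]
  REPEAT 2 [
    -- iteration 1/2 --
    FD 11: (-20.974,17.275) -> (-15.474,26.801) [heading=60, draw]
    LT 150: heading 60 -> 210
    -- iteration 2/2 --
    FD 11: (-15.474,26.801) -> (-25,21.301) [heading=210, draw]
    LT 150: heading 210 -> 0
  ]
]
RT 120: heading 0 -> 240
FD 17: (-25,21.301) -> (-33.5,6.579) [heading=240, draw]
Final: pos=(-33.5,6.579), heading=240, 10 segment(s) drawn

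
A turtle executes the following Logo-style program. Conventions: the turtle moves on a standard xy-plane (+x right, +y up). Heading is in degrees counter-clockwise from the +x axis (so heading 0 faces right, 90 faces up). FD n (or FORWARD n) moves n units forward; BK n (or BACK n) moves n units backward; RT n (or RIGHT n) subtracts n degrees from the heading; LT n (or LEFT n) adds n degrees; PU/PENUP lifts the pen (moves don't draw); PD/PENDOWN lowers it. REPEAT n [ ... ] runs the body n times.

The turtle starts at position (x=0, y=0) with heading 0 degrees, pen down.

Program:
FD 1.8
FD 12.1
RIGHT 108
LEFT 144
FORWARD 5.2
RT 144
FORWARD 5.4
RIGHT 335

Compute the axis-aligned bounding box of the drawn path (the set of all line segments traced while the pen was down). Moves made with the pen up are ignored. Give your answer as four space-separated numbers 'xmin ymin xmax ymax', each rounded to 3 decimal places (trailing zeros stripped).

Executing turtle program step by step:
Start: pos=(0,0), heading=0, pen down
FD 1.8: (0,0) -> (1.8,0) [heading=0, draw]
FD 12.1: (1.8,0) -> (13.9,0) [heading=0, draw]
RT 108: heading 0 -> 252
LT 144: heading 252 -> 36
FD 5.2: (13.9,0) -> (18.107,3.056) [heading=36, draw]
RT 144: heading 36 -> 252
FD 5.4: (18.107,3.056) -> (16.438,-2.079) [heading=252, draw]
RT 335: heading 252 -> 277
Final: pos=(16.438,-2.079), heading=277, 4 segment(s) drawn

Segment endpoints: x in {0, 1.8, 13.9, 16.438, 18.107}, y in {-2.079, 0, 3.056}
xmin=0, ymin=-2.079, xmax=18.107, ymax=3.056

Answer: 0 -2.079 18.107 3.056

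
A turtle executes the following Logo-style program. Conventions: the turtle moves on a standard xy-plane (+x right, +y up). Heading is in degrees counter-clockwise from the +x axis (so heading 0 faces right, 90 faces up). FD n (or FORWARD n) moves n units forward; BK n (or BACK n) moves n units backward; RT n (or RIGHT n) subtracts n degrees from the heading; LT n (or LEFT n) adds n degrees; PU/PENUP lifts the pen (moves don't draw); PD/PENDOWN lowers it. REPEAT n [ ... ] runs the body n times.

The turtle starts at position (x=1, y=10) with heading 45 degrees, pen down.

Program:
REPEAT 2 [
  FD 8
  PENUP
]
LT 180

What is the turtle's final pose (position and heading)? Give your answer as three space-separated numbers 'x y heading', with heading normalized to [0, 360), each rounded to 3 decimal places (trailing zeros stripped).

Executing turtle program step by step:
Start: pos=(1,10), heading=45, pen down
REPEAT 2 [
  -- iteration 1/2 --
  FD 8: (1,10) -> (6.657,15.657) [heading=45, draw]
  PU: pen up
  -- iteration 2/2 --
  FD 8: (6.657,15.657) -> (12.314,21.314) [heading=45, move]
  PU: pen up
]
LT 180: heading 45 -> 225
Final: pos=(12.314,21.314), heading=225, 1 segment(s) drawn

Answer: 12.314 21.314 225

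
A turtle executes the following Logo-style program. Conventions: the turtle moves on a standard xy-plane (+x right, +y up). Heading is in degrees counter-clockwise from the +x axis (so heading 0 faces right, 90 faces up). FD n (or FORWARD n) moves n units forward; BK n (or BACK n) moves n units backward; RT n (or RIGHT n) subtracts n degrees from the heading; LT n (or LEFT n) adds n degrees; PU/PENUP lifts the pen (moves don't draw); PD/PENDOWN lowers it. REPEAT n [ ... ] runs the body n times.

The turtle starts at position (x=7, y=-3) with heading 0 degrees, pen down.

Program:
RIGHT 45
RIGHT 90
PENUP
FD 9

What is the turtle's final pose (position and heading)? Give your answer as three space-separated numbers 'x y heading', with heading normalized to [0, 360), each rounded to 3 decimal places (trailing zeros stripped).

Answer: 0.636 -9.364 225

Derivation:
Executing turtle program step by step:
Start: pos=(7,-3), heading=0, pen down
RT 45: heading 0 -> 315
RT 90: heading 315 -> 225
PU: pen up
FD 9: (7,-3) -> (0.636,-9.364) [heading=225, move]
Final: pos=(0.636,-9.364), heading=225, 0 segment(s) drawn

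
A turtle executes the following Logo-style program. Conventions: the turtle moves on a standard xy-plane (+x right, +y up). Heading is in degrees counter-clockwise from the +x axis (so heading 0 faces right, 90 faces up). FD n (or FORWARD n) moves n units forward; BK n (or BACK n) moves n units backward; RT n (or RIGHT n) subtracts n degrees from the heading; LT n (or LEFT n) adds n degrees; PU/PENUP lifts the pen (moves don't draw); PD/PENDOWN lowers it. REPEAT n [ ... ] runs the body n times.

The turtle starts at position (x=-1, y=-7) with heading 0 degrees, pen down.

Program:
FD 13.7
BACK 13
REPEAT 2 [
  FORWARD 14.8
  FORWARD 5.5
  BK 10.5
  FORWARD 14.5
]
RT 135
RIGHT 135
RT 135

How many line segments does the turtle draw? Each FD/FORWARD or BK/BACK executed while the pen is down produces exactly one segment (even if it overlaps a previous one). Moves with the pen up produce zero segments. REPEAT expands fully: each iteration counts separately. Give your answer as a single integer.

Answer: 10

Derivation:
Executing turtle program step by step:
Start: pos=(-1,-7), heading=0, pen down
FD 13.7: (-1,-7) -> (12.7,-7) [heading=0, draw]
BK 13: (12.7,-7) -> (-0.3,-7) [heading=0, draw]
REPEAT 2 [
  -- iteration 1/2 --
  FD 14.8: (-0.3,-7) -> (14.5,-7) [heading=0, draw]
  FD 5.5: (14.5,-7) -> (20,-7) [heading=0, draw]
  BK 10.5: (20,-7) -> (9.5,-7) [heading=0, draw]
  FD 14.5: (9.5,-7) -> (24,-7) [heading=0, draw]
  -- iteration 2/2 --
  FD 14.8: (24,-7) -> (38.8,-7) [heading=0, draw]
  FD 5.5: (38.8,-7) -> (44.3,-7) [heading=0, draw]
  BK 10.5: (44.3,-7) -> (33.8,-7) [heading=0, draw]
  FD 14.5: (33.8,-7) -> (48.3,-7) [heading=0, draw]
]
RT 135: heading 0 -> 225
RT 135: heading 225 -> 90
RT 135: heading 90 -> 315
Final: pos=(48.3,-7), heading=315, 10 segment(s) drawn
Segments drawn: 10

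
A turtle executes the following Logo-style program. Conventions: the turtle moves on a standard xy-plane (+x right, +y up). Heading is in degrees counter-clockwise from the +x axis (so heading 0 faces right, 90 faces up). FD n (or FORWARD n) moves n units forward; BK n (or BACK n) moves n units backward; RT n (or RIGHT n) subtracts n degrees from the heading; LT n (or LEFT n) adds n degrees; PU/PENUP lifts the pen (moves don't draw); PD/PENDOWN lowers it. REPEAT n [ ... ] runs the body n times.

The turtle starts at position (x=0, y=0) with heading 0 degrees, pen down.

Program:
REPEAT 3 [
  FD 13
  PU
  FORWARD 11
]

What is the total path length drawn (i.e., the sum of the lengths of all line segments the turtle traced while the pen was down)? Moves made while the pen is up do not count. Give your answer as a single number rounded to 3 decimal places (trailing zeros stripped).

Answer: 13

Derivation:
Executing turtle program step by step:
Start: pos=(0,0), heading=0, pen down
REPEAT 3 [
  -- iteration 1/3 --
  FD 13: (0,0) -> (13,0) [heading=0, draw]
  PU: pen up
  FD 11: (13,0) -> (24,0) [heading=0, move]
  -- iteration 2/3 --
  FD 13: (24,0) -> (37,0) [heading=0, move]
  PU: pen up
  FD 11: (37,0) -> (48,0) [heading=0, move]
  -- iteration 3/3 --
  FD 13: (48,0) -> (61,0) [heading=0, move]
  PU: pen up
  FD 11: (61,0) -> (72,0) [heading=0, move]
]
Final: pos=(72,0), heading=0, 1 segment(s) drawn

Segment lengths:
  seg 1: (0,0) -> (13,0), length = 13
Total = 13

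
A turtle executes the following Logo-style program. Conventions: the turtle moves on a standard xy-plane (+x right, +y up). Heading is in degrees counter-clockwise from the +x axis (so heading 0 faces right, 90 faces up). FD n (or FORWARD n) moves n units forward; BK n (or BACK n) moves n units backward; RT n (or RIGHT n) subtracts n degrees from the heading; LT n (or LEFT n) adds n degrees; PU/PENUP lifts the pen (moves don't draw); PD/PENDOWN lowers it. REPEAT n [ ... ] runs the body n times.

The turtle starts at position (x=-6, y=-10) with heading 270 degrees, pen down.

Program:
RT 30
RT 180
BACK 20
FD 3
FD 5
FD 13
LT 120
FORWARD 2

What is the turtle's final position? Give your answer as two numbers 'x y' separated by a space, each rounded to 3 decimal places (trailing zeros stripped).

Answer: -7.5 -9.134

Derivation:
Executing turtle program step by step:
Start: pos=(-6,-10), heading=270, pen down
RT 30: heading 270 -> 240
RT 180: heading 240 -> 60
BK 20: (-6,-10) -> (-16,-27.321) [heading=60, draw]
FD 3: (-16,-27.321) -> (-14.5,-24.722) [heading=60, draw]
FD 5: (-14.5,-24.722) -> (-12,-20.392) [heading=60, draw]
FD 13: (-12,-20.392) -> (-5.5,-9.134) [heading=60, draw]
LT 120: heading 60 -> 180
FD 2: (-5.5,-9.134) -> (-7.5,-9.134) [heading=180, draw]
Final: pos=(-7.5,-9.134), heading=180, 5 segment(s) drawn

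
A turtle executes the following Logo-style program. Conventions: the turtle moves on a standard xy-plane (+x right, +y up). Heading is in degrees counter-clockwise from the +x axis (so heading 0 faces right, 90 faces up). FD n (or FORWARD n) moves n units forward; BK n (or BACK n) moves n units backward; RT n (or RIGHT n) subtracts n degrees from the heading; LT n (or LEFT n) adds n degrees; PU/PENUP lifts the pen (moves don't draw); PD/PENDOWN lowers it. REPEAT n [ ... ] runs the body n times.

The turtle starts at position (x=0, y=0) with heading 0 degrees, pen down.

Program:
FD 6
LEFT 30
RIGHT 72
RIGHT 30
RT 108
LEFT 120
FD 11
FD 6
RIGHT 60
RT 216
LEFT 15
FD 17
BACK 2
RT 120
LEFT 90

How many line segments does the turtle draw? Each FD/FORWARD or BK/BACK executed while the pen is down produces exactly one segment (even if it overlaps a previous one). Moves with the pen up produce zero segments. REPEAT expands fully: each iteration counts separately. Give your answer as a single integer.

Executing turtle program step by step:
Start: pos=(0,0), heading=0, pen down
FD 6: (0,0) -> (6,0) [heading=0, draw]
LT 30: heading 0 -> 30
RT 72: heading 30 -> 318
RT 30: heading 318 -> 288
RT 108: heading 288 -> 180
LT 120: heading 180 -> 300
FD 11: (6,0) -> (11.5,-9.526) [heading=300, draw]
FD 6: (11.5,-9.526) -> (14.5,-14.722) [heading=300, draw]
RT 60: heading 300 -> 240
RT 216: heading 240 -> 24
LT 15: heading 24 -> 39
FD 17: (14.5,-14.722) -> (27.711,-4.024) [heading=39, draw]
BK 2: (27.711,-4.024) -> (26.157,-5.283) [heading=39, draw]
RT 120: heading 39 -> 279
LT 90: heading 279 -> 9
Final: pos=(26.157,-5.283), heading=9, 5 segment(s) drawn
Segments drawn: 5

Answer: 5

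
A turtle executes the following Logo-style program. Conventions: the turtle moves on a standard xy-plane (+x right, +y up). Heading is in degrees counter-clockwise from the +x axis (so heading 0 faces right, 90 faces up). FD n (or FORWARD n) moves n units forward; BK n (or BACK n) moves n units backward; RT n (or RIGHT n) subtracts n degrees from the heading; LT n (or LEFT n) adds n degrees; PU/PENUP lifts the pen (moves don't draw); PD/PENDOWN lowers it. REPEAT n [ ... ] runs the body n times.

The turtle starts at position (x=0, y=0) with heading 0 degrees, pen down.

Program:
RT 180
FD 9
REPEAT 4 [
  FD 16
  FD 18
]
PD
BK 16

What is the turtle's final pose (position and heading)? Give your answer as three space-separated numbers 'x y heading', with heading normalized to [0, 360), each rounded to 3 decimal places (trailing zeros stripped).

Answer: -129 0 180

Derivation:
Executing turtle program step by step:
Start: pos=(0,0), heading=0, pen down
RT 180: heading 0 -> 180
FD 9: (0,0) -> (-9,0) [heading=180, draw]
REPEAT 4 [
  -- iteration 1/4 --
  FD 16: (-9,0) -> (-25,0) [heading=180, draw]
  FD 18: (-25,0) -> (-43,0) [heading=180, draw]
  -- iteration 2/4 --
  FD 16: (-43,0) -> (-59,0) [heading=180, draw]
  FD 18: (-59,0) -> (-77,0) [heading=180, draw]
  -- iteration 3/4 --
  FD 16: (-77,0) -> (-93,0) [heading=180, draw]
  FD 18: (-93,0) -> (-111,0) [heading=180, draw]
  -- iteration 4/4 --
  FD 16: (-111,0) -> (-127,0) [heading=180, draw]
  FD 18: (-127,0) -> (-145,0) [heading=180, draw]
]
PD: pen down
BK 16: (-145,0) -> (-129,0) [heading=180, draw]
Final: pos=(-129,0), heading=180, 10 segment(s) drawn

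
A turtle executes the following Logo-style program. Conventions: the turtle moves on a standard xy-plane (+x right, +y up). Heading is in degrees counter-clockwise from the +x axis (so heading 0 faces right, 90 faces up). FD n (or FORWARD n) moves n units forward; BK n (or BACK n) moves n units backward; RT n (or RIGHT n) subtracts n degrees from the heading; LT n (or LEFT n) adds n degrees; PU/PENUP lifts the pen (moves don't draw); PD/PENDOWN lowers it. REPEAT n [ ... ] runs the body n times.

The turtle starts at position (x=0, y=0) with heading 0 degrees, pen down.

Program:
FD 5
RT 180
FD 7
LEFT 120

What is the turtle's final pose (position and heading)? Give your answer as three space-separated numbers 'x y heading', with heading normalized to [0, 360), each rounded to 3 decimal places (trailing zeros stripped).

Executing turtle program step by step:
Start: pos=(0,0), heading=0, pen down
FD 5: (0,0) -> (5,0) [heading=0, draw]
RT 180: heading 0 -> 180
FD 7: (5,0) -> (-2,0) [heading=180, draw]
LT 120: heading 180 -> 300
Final: pos=(-2,0), heading=300, 2 segment(s) drawn

Answer: -2 0 300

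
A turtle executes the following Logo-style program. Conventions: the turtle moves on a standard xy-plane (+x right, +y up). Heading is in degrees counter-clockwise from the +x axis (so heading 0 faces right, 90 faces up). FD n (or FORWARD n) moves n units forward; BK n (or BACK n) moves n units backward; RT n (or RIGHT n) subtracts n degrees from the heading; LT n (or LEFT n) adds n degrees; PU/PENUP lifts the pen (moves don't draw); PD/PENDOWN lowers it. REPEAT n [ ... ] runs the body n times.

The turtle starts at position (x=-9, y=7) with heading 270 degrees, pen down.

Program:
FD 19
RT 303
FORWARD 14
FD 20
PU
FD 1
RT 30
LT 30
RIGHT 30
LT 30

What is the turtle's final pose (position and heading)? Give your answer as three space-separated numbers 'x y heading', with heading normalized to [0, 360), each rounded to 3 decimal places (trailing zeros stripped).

Executing turtle program step by step:
Start: pos=(-9,7), heading=270, pen down
FD 19: (-9,7) -> (-9,-12) [heading=270, draw]
RT 303: heading 270 -> 327
FD 14: (-9,-12) -> (2.741,-19.625) [heading=327, draw]
FD 20: (2.741,-19.625) -> (19.515,-30.518) [heading=327, draw]
PU: pen up
FD 1: (19.515,-30.518) -> (20.353,-31.062) [heading=327, move]
RT 30: heading 327 -> 297
LT 30: heading 297 -> 327
RT 30: heading 327 -> 297
LT 30: heading 297 -> 327
Final: pos=(20.353,-31.062), heading=327, 3 segment(s) drawn

Answer: 20.353 -31.062 327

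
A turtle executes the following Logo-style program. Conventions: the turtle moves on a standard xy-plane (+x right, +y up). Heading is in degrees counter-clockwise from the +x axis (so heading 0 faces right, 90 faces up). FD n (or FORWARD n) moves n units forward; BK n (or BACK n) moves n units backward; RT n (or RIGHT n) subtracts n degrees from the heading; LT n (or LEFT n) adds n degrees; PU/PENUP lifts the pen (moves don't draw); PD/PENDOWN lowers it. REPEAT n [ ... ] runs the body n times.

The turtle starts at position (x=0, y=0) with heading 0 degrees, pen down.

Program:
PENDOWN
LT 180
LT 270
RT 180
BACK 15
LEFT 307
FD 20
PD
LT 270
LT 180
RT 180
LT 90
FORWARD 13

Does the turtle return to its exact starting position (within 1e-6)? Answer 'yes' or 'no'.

Answer: no

Derivation:
Executing turtle program step by step:
Start: pos=(0,0), heading=0, pen down
PD: pen down
LT 180: heading 0 -> 180
LT 270: heading 180 -> 90
RT 180: heading 90 -> 270
BK 15: (0,0) -> (0,15) [heading=270, draw]
LT 307: heading 270 -> 217
FD 20: (0,15) -> (-15.973,2.964) [heading=217, draw]
PD: pen down
LT 270: heading 217 -> 127
LT 180: heading 127 -> 307
RT 180: heading 307 -> 127
LT 90: heading 127 -> 217
FD 13: (-15.973,2.964) -> (-26.355,-4.86) [heading=217, draw]
Final: pos=(-26.355,-4.86), heading=217, 3 segment(s) drawn

Start position: (0, 0)
Final position: (-26.355, -4.86)
Distance = 26.799; >= 1e-6 -> NOT closed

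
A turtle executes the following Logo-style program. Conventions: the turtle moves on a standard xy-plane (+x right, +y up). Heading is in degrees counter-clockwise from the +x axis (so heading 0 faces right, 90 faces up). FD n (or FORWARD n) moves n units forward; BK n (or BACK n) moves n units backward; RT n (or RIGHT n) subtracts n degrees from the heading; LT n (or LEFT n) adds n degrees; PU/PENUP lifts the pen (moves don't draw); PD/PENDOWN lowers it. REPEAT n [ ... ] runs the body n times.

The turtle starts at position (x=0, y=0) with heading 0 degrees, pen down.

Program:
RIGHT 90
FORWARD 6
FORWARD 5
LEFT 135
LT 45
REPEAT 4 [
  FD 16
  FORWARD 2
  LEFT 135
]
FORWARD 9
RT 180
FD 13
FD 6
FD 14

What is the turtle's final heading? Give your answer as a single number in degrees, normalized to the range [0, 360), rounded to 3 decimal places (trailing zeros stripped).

Executing turtle program step by step:
Start: pos=(0,0), heading=0, pen down
RT 90: heading 0 -> 270
FD 6: (0,0) -> (0,-6) [heading=270, draw]
FD 5: (0,-6) -> (0,-11) [heading=270, draw]
LT 135: heading 270 -> 45
LT 45: heading 45 -> 90
REPEAT 4 [
  -- iteration 1/4 --
  FD 16: (0,-11) -> (0,5) [heading=90, draw]
  FD 2: (0,5) -> (0,7) [heading=90, draw]
  LT 135: heading 90 -> 225
  -- iteration 2/4 --
  FD 16: (0,7) -> (-11.314,-4.314) [heading=225, draw]
  FD 2: (-11.314,-4.314) -> (-12.728,-5.728) [heading=225, draw]
  LT 135: heading 225 -> 0
  -- iteration 3/4 --
  FD 16: (-12.728,-5.728) -> (3.272,-5.728) [heading=0, draw]
  FD 2: (3.272,-5.728) -> (5.272,-5.728) [heading=0, draw]
  LT 135: heading 0 -> 135
  -- iteration 4/4 --
  FD 16: (5.272,-5.728) -> (-6.042,5.586) [heading=135, draw]
  FD 2: (-6.042,5.586) -> (-7.456,7) [heading=135, draw]
  LT 135: heading 135 -> 270
]
FD 9: (-7.456,7) -> (-7.456,-2) [heading=270, draw]
RT 180: heading 270 -> 90
FD 13: (-7.456,-2) -> (-7.456,11) [heading=90, draw]
FD 6: (-7.456,11) -> (-7.456,17) [heading=90, draw]
FD 14: (-7.456,17) -> (-7.456,31) [heading=90, draw]
Final: pos=(-7.456,31), heading=90, 14 segment(s) drawn

Answer: 90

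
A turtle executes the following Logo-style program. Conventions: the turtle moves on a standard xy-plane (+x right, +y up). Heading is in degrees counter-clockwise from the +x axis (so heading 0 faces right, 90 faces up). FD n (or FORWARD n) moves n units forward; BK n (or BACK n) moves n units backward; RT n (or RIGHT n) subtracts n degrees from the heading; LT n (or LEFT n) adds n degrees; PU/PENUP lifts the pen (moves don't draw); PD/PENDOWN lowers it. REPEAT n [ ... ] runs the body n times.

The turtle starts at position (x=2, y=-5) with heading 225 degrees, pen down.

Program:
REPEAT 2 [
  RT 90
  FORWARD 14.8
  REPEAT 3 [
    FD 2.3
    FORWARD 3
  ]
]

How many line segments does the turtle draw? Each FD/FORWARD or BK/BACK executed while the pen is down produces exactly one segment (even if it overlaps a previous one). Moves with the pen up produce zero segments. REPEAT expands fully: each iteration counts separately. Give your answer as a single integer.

Executing turtle program step by step:
Start: pos=(2,-5), heading=225, pen down
REPEAT 2 [
  -- iteration 1/2 --
  RT 90: heading 225 -> 135
  FD 14.8: (2,-5) -> (-8.465,5.465) [heading=135, draw]
  REPEAT 3 [
    -- iteration 1/3 --
    FD 2.3: (-8.465,5.465) -> (-10.092,7.092) [heading=135, draw]
    FD 3: (-10.092,7.092) -> (-12.213,9.213) [heading=135, draw]
    -- iteration 2/3 --
    FD 2.3: (-12.213,9.213) -> (-13.839,10.839) [heading=135, draw]
    FD 3: (-13.839,10.839) -> (-15.961,12.961) [heading=135, draw]
    -- iteration 3/3 --
    FD 2.3: (-15.961,12.961) -> (-17.587,14.587) [heading=135, draw]
    FD 3: (-17.587,14.587) -> (-19.708,16.708) [heading=135, draw]
  ]
  -- iteration 2/2 --
  RT 90: heading 135 -> 45
  FD 14.8: (-19.708,16.708) -> (-9.243,27.173) [heading=45, draw]
  REPEAT 3 [
    -- iteration 1/3 --
    FD 2.3: (-9.243,27.173) -> (-7.617,28.8) [heading=45, draw]
    FD 3: (-7.617,28.8) -> (-5.495,30.921) [heading=45, draw]
    -- iteration 2/3 --
    FD 2.3: (-5.495,30.921) -> (-3.869,32.547) [heading=45, draw]
    FD 3: (-3.869,32.547) -> (-1.748,34.669) [heading=45, draw]
    -- iteration 3/3 --
    FD 2.3: (-1.748,34.669) -> (-0.121,36.295) [heading=45, draw]
    FD 3: (-0.121,36.295) -> (2,38.416) [heading=45, draw]
  ]
]
Final: pos=(2,38.416), heading=45, 14 segment(s) drawn
Segments drawn: 14

Answer: 14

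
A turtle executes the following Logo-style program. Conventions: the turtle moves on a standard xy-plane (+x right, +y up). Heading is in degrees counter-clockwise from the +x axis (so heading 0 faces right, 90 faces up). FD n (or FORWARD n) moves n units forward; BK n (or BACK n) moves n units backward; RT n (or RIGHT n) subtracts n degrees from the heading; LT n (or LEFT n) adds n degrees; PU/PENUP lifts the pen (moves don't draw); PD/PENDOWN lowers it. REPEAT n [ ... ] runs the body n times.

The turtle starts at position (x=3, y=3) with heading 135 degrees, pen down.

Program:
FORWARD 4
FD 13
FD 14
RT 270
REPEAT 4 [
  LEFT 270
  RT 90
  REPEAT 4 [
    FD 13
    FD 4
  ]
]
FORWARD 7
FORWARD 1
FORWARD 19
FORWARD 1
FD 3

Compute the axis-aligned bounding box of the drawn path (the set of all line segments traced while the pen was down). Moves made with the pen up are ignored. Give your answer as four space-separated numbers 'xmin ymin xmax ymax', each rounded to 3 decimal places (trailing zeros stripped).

Answer: -40.841 3 29.163 73.004

Derivation:
Executing turtle program step by step:
Start: pos=(3,3), heading=135, pen down
FD 4: (3,3) -> (0.172,5.828) [heading=135, draw]
FD 13: (0.172,5.828) -> (-9.021,15.021) [heading=135, draw]
FD 14: (-9.021,15.021) -> (-18.92,24.92) [heading=135, draw]
RT 270: heading 135 -> 225
REPEAT 4 [
  -- iteration 1/4 --
  LT 270: heading 225 -> 135
  RT 90: heading 135 -> 45
  REPEAT 4 [
    -- iteration 1/4 --
    FD 13: (-18.92,24.92) -> (-9.728,34.113) [heading=45, draw]
    FD 4: (-9.728,34.113) -> (-6.899,36.941) [heading=45, draw]
    -- iteration 2/4 --
    FD 13: (-6.899,36.941) -> (2.293,46.134) [heading=45, draw]
    FD 4: (2.293,46.134) -> (5.121,48.962) [heading=45, draw]
    -- iteration 3/4 --
    FD 13: (5.121,48.962) -> (14.314,58.154) [heading=45, draw]
    FD 4: (14.314,58.154) -> (17.142,60.983) [heading=45, draw]
    -- iteration 4/4 --
    FD 13: (17.142,60.983) -> (26.335,70.175) [heading=45, draw]
    FD 4: (26.335,70.175) -> (29.163,73.004) [heading=45, draw]
  ]
  -- iteration 2/4 --
  LT 270: heading 45 -> 315
  RT 90: heading 315 -> 225
  REPEAT 4 [
    -- iteration 1/4 --
    FD 13: (29.163,73.004) -> (19.971,63.811) [heading=225, draw]
    FD 4: (19.971,63.811) -> (17.142,60.983) [heading=225, draw]
    -- iteration 2/4 --
    FD 13: (17.142,60.983) -> (7.95,51.79) [heading=225, draw]
    FD 4: (7.95,51.79) -> (5.121,48.962) [heading=225, draw]
    -- iteration 3/4 --
    FD 13: (5.121,48.962) -> (-4.071,39.77) [heading=225, draw]
    FD 4: (-4.071,39.77) -> (-6.899,36.941) [heading=225, draw]
    -- iteration 4/4 --
    FD 13: (-6.899,36.941) -> (-16.092,27.749) [heading=225, draw]
    FD 4: (-16.092,27.749) -> (-18.92,24.92) [heading=225, draw]
  ]
  -- iteration 3/4 --
  LT 270: heading 225 -> 135
  RT 90: heading 135 -> 45
  REPEAT 4 [
    -- iteration 1/4 --
    FD 13: (-18.92,24.92) -> (-9.728,34.113) [heading=45, draw]
    FD 4: (-9.728,34.113) -> (-6.899,36.941) [heading=45, draw]
    -- iteration 2/4 --
    FD 13: (-6.899,36.941) -> (2.293,46.134) [heading=45, draw]
    FD 4: (2.293,46.134) -> (5.121,48.962) [heading=45, draw]
    -- iteration 3/4 --
    FD 13: (5.121,48.962) -> (14.314,58.154) [heading=45, draw]
    FD 4: (14.314,58.154) -> (17.142,60.983) [heading=45, draw]
    -- iteration 4/4 --
    FD 13: (17.142,60.983) -> (26.335,70.175) [heading=45, draw]
    FD 4: (26.335,70.175) -> (29.163,73.004) [heading=45, draw]
  ]
  -- iteration 4/4 --
  LT 270: heading 45 -> 315
  RT 90: heading 315 -> 225
  REPEAT 4 [
    -- iteration 1/4 --
    FD 13: (29.163,73.004) -> (19.971,63.811) [heading=225, draw]
    FD 4: (19.971,63.811) -> (17.142,60.983) [heading=225, draw]
    -- iteration 2/4 --
    FD 13: (17.142,60.983) -> (7.95,51.79) [heading=225, draw]
    FD 4: (7.95,51.79) -> (5.121,48.962) [heading=225, draw]
    -- iteration 3/4 --
    FD 13: (5.121,48.962) -> (-4.071,39.77) [heading=225, draw]
    FD 4: (-4.071,39.77) -> (-6.899,36.941) [heading=225, draw]
    -- iteration 4/4 --
    FD 13: (-6.899,36.941) -> (-16.092,27.749) [heading=225, draw]
    FD 4: (-16.092,27.749) -> (-18.92,24.92) [heading=225, draw]
  ]
]
FD 7: (-18.92,24.92) -> (-23.87,19.971) [heading=225, draw]
FD 1: (-23.87,19.971) -> (-24.577,19.263) [heading=225, draw]
FD 19: (-24.577,19.263) -> (-38.012,5.828) [heading=225, draw]
FD 1: (-38.012,5.828) -> (-38.719,5.121) [heading=225, draw]
FD 3: (-38.719,5.121) -> (-40.841,3) [heading=225, draw]
Final: pos=(-40.841,3), heading=225, 40 segment(s) drawn

Segment endpoints: x in {-40.841, -38.719, -38.012, -24.577, -23.87, -18.92, -18.92, -18.92, -16.092, -16.092, -9.728, -9.728, -9.021, -6.899, -6.899, -6.899, -6.899, -4.071, -4.071, 0.172, 2.293, 2.293, 3, 5.121, 5.121, 5.121, 5.121, 7.95, 7.95, 14.314, 14.314, 17.142, 17.142, 17.142, 19.971, 19.971, 26.335, 29.163}, y in {3, 3, 5.121, 5.828, 5.828, 15.021, 19.263, 19.971, 24.92, 24.92, 24.92, 27.749, 27.749, 34.113, 34.113, 36.941, 36.941, 36.941, 39.77, 39.77, 46.134, 46.134, 48.962, 48.962, 48.962, 51.79, 51.79, 58.154, 58.154, 60.983, 60.983, 60.983, 63.811, 63.811, 70.175, 70.175, 73.004, 73.004}
xmin=-40.841, ymin=3, xmax=29.163, ymax=73.004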